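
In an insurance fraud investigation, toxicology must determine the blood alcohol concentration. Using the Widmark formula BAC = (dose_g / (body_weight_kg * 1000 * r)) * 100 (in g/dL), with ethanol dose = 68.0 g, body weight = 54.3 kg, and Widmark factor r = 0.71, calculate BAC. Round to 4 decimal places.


Applying the Widmark formula:
BAC = (dose_g / (body_wt * 1000 * r)) * 100
Denominator = 54.3 * 1000 * 0.71 = 38553
BAC = (68.0 / 38553) * 100
BAC = 0.1764 g/dL

0.1764


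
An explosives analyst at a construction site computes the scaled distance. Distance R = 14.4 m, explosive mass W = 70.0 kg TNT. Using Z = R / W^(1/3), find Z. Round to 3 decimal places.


Scaled distance calculation:
W^(1/3) = 70.0^(1/3) = 4.121285
Z = R / W^(1/3) = 14.4 / 4.121285
Z = 3.494 m/kg^(1/3)

3.494


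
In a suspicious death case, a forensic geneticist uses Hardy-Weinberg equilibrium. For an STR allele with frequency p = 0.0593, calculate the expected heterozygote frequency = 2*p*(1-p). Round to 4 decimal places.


Hardy-Weinberg heterozygote frequency:
q = 1 - p = 1 - 0.0593 = 0.9407
2pq = 2 * 0.0593 * 0.9407 = 0.1116

0.1116


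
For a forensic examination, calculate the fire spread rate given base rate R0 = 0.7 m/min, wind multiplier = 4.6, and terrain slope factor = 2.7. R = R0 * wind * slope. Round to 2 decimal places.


Fire spread rate calculation:
R = R0 * wind_factor * slope_factor
= 0.7 * 4.6 * 2.7
= 3.22 * 2.7
= 8.69 m/min

8.69


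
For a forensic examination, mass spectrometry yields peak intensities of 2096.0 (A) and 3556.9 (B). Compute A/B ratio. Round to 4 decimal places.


Spectral peak ratio:
Peak A = 2096.0 counts
Peak B = 3556.9 counts
Ratio = 2096.0 / 3556.9 = 0.5893

0.5893


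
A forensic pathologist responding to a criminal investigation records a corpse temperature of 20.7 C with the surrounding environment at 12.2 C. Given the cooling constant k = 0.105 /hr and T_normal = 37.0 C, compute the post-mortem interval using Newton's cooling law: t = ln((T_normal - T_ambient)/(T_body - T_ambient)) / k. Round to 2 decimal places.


Using Newton's law of cooling:
t = ln((T_normal - T_ambient) / (T_body - T_ambient)) / k
T_normal - T_ambient = 24.8
T_body - T_ambient = 8.5
Ratio = 2.917647
ln(ratio) = 1.070777
t = 1.070777 / 0.105 = 10.20 hours

10.20


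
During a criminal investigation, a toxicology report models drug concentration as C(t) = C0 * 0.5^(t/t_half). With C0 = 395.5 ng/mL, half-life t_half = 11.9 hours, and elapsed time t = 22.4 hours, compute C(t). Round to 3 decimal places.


Drug concentration decay:
Number of half-lives = t / t_half = 22.4 / 11.9 = 1.882353
Decay factor = 0.5^1.882353 = 0.27124097
C(t) = 395.5 * 0.27124097 = 107.276 ng/mL

107.276


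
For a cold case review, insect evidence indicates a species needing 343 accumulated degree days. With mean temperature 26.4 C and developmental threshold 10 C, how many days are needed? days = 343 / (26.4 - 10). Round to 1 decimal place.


Insect development time:
Effective temperature = avg_temp - T_base = 26.4 - 10 = 16.4 C
Days = ADD / effective_temp = 343 / 16.4 = 20.9 days

20.9


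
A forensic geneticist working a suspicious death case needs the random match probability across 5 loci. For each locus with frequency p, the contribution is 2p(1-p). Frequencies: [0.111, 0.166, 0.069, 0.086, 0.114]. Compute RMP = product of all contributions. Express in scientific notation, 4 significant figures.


Computing RMP for 5 loci:
Locus 1: 2 * 0.111 * 0.889 = 0.197358
Locus 2: 2 * 0.166 * 0.834 = 0.276888
Locus 3: 2 * 0.069 * 0.931 = 0.128478
Locus 4: 2 * 0.086 * 0.914 = 0.157208
Locus 5: 2 * 0.114 * 0.886 = 0.202008
RMP = 2.230e-04

2.230e-04


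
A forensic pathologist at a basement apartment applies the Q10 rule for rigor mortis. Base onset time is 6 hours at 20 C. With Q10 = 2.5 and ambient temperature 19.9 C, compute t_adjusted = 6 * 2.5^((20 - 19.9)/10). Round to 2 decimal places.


Rigor mortis time adjustment:
Exponent = (T_ref - T_actual) / 10 = (20 - 19.9) / 10 = 0.01
Q10 factor = 2.5^0.01 = 1.00921
t_adjusted = 6 * 1.00921 = 6.06 hours

6.06


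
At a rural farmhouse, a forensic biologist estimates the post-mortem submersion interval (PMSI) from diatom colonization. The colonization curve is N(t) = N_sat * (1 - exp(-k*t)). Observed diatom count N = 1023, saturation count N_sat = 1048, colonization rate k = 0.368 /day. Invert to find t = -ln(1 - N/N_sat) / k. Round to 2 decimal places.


PMSI from diatom colonization curve:
N / N_sat = 1023 / 1048 = 0.976145
1 - N/N_sat = 0.023855
ln(1 - N/N_sat) = -3.735761
t = -ln(1 - N/N_sat) / k = -(-3.735761) / 0.368 = 10.15 days

10.15


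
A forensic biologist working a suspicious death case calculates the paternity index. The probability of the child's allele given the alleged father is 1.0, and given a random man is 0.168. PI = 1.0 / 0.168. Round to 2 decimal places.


Paternity Index calculation:
PI = P(allele|father) / P(allele|random)
PI = 1.0 / 0.168
PI = 5.95

5.95


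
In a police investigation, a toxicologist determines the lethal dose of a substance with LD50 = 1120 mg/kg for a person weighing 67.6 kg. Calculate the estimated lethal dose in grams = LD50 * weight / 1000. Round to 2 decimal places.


Lethal dose calculation:
Lethal dose = LD50 * body_weight / 1000
= 1120 * 67.6 / 1000
= 75712 / 1000
= 75.71 g

75.71


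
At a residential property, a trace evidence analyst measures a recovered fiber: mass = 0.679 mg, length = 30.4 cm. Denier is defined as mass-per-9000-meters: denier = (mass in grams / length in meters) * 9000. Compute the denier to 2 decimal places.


Denier calculation:
Mass in grams = 0.679 mg / 1000 = 0.000679 g
Length in meters = 30.4 cm / 100 = 0.304 m
Linear density = mass / length = 0.000679 / 0.304 = 0.00223355 g/m
Denier = (g/m) * 9000 = 0.00223355 * 9000 = 20.10

20.10


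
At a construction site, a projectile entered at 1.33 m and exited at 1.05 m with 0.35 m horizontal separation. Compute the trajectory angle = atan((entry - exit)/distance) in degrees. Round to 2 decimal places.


Bullet trajectory angle:
Height difference = 1.33 - 1.05 = 0.28 m
angle = atan(0.28 / 0.35)
angle = atan(0.8)
angle = 38.66 degrees

38.66


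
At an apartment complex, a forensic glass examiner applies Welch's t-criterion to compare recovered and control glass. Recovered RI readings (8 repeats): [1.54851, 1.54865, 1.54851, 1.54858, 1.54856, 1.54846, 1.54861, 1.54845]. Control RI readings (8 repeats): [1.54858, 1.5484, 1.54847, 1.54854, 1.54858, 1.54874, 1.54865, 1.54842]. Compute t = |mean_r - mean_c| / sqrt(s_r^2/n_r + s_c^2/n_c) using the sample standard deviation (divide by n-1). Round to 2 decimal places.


Welch's t-criterion for glass RI comparison:
Recovered mean = sum / n_r = 12.38833 / 8 = 1.5485412
Control mean = sum / n_c = 12.38838 / 8 = 1.5485475
Recovered sample variance s_r^2 = 5.04107e-09
Control sample variance s_c^2 = 1.33929e-08
Welch SE (unpooled) = sqrt(s_r^2/n_r + s_c^2/n_c) = sqrt(6.30134e-10 + 1.67411e-09) = sqrt(2.30424e-09) = 4.80025e-05
|mean_r - mean_c| = 6.25e-06
t = 6.25e-06 / 4.80025e-05 = 0.13

0.13


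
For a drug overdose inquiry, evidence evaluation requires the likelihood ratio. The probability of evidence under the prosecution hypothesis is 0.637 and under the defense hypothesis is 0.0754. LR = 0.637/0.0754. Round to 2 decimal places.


Likelihood ratio calculation:
LR = P(E|Hp) / P(E|Hd)
LR = 0.637 / 0.0754
LR = 8.45

8.45


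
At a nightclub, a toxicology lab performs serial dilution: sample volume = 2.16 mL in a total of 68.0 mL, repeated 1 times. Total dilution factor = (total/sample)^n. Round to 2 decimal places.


Dilution factor calculation:
Single dilution = V_total / V_sample = 68.0 / 2.16 ≈ 31.481481
Number of dilutions = 1
Total DF = (68.0 / 2.16)^1 (full precision, rounded at the end) = 31.48

31.48


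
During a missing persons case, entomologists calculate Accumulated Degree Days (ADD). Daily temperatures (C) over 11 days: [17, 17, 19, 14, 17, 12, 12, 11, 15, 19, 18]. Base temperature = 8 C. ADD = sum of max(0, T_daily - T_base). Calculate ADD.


Computing ADD day by day:
Day 1: max(0, 17 - 8) = 9
Day 2: max(0, 17 - 8) = 9
Day 3: max(0, 19 - 8) = 11
Day 4: max(0, 14 - 8) = 6
Day 5: max(0, 17 - 8) = 9
Day 6: max(0, 12 - 8) = 4
Day 7: max(0, 12 - 8) = 4
Day 8: max(0, 11 - 8) = 3
Day 9: max(0, 15 - 8) = 7
Day 10: max(0, 19 - 8) = 11
Day 11: max(0, 18 - 8) = 10
Total ADD = 83

83


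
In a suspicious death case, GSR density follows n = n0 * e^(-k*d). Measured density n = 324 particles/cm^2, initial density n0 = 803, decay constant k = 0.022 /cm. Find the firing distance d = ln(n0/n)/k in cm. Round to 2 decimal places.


GSR distance calculation:
n0/n = 803 / 324 = 2.478395
ln(n0/n) = 0.907611
d = 0.907611 / 0.022 = 41.26 cm

41.26


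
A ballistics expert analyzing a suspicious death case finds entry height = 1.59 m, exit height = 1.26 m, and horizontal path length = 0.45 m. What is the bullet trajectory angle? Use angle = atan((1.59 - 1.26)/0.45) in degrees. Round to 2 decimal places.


Bullet trajectory angle:
Height difference = 1.59 - 1.26 = 0.33 m
angle = atan(0.33 / 0.45)
angle = atan(0.733333)
angle = 36.25 degrees

36.25


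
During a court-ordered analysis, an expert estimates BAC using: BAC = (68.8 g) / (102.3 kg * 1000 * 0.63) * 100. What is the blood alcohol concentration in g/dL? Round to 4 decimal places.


Applying the Widmark formula:
BAC = (dose_g / (body_wt * 1000 * r)) * 100
Denominator = 102.3 * 1000 * 0.63 = 64449
BAC = (68.8 / 64449) * 100
BAC = 0.1068 g/dL

0.1068


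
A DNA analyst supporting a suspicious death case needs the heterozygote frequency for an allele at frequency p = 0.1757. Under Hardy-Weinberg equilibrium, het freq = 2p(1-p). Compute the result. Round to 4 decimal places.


Hardy-Weinberg heterozygote frequency:
q = 1 - p = 1 - 0.1757 = 0.8243
2pq = 2 * 0.1757 * 0.8243 = 0.2897

0.2897


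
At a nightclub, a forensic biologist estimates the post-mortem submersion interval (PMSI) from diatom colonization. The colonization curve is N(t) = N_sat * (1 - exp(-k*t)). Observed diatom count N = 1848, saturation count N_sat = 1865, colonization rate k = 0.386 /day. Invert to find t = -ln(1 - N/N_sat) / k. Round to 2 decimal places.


PMSI from diatom colonization curve:
N / N_sat = 1848 / 1865 = 0.990885
1 - N/N_sat = 0.009115
ln(1 - N/N_sat) = -4.697834
t = -ln(1 - N/N_sat) / k = -(-4.697834) / 0.386 = 12.17 days

12.17


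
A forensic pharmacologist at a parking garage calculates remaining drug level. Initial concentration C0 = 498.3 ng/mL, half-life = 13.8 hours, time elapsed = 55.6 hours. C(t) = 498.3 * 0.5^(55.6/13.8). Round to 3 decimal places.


Drug concentration decay:
Number of half-lives = t / t_half = 55.6 / 13.8 = 4.028986
Decay factor = 0.5^4.028986 = 0.06125681
C(t) = 498.3 * 0.06125681 = 30.524 ng/mL

30.524


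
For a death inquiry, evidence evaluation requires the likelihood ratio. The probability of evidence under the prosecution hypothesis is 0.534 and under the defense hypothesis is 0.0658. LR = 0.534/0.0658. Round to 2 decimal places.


Likelihood ratio calculation:
LR = P(E|Hp) / P(E|Hd)
LR = 0.534 / 0.0658
LR = 8.12

8.12


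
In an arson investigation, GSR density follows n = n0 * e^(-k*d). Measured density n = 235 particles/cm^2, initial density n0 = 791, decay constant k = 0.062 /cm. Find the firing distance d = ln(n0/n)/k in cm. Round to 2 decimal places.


GSR distance calculation:
n0/n = 791 / 235 = 3.365957
ln(n0/n) = 1.213712
d = 1.213712 / 0.062 = 19.58 cm

19.58


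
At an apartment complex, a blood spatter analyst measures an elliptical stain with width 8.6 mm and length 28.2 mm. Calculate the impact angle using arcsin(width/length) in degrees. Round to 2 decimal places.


Blood spatter impact angle calculation:
width / length = 8.6 / 28.2 = 0.304965
angle = arcsin(0.304965)
angle = 17.76 degrees

17.76


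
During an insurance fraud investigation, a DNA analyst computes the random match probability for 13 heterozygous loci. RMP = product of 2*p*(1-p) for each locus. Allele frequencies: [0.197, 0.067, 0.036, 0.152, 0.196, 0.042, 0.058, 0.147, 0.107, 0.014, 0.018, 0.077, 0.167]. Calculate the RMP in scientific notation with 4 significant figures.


Computing RMP for 13 loci:
Locus 1: 2 * 0.197 * 0.803 = 0.316382
Locus 2: 2 * 0.067 * 0.933 = 0.125022
Locus 3: 2 * 0.036 * 0.964 = 0.069408
Locus 4: 2 * 0.152 * 0.848 = 0.257792
Locus 5: 2 * 0.196 * 0.804 = 0.315168
Locus 6: 2 * 0.042 * 0.958 = 0.080472
Locus 7: 2 * 0.058 * 0.942 = 0.109272
Locus 8: 2 * 0.147 * 0.853 = 0.250782
Locus 9: 2 * 0.107 * 0.893 = 0.191102
Locus 10: 2 * 0.014 * 0.986 = 0.027608
Locus 11: 2 * 0.018 * 0.982 = 0.035352
Locus 12: 2 * 0.077 * 0.923 = 0.142142
Locus 13: 2 * 0.167 * 0.833 = 0.278222
RMP = 3.628e-12

3.628e-12


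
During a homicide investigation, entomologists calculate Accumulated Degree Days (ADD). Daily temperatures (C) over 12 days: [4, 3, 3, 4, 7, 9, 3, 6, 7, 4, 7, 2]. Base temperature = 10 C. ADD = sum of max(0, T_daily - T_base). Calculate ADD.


Computing ADD day by day:
Day 1: max(0, 4 - 10) = 0
Day 2: max(0, 3 - 10) = 0
Day 3: max(0, 3 - 10) = 0
Day 4: max(0, 4 - 10) = 0
Day 5: max(0, 7 - 10) = 0
Day 6: max(0, 9 - 10) = 0
Day 7: max(0, 3 - 10) = 0
Day 8: max(0, 6 - 10) = 0
Day 9: max(0, 7 - 10) = 0
Day 10: max(0, 4 - 10) = 0
Day 11: max(0, 7 - 10) = 0
Day 12: max(0, 2 - 10) = 0
Total ADD = 0

0


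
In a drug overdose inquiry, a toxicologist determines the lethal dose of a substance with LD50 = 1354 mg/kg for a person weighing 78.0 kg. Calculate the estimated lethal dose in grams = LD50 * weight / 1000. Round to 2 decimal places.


Lethal dose calculation:
Lethal dose = LD50 * body_weight / 1000
= 1354 * 78.0 / 1000
= 105612 / 1000
= 105.61 g

105.61


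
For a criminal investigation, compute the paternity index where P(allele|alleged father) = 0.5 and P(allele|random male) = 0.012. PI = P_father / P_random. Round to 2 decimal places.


Paternity Index calculation:
PI = P(allele|father) / P(allele|random)
PI = 0.5 / 0.012
PI = 41.67

41.67


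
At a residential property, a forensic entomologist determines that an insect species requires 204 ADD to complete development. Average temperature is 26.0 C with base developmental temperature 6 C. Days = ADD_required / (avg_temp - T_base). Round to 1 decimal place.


Insect development time:
Effective temperature = avg_temp - T_base = 26.0 - 6 = 20.0 C
Days = ADD / effective_temp = 204 / 20.0 = 10.2 days

10.2


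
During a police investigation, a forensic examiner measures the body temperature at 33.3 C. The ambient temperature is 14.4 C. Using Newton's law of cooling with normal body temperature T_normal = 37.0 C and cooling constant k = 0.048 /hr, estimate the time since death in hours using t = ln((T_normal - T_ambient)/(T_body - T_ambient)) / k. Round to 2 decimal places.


Using Newton's law of cooling:
t = ln((T_normal - T_ambient) / (T_body - T_ambient)) / k
T_normal - T_ambient = 22.6
T_body - T_ambient = 18.9
Ratio = 1.195767
ln(ratio) = 0.178788
t = 0.178788 / 0.048 = 3.72 hours

3.72


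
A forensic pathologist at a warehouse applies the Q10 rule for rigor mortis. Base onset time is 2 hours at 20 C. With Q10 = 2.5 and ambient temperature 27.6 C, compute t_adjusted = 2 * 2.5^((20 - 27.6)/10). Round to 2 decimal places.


Rigor mortis time adjustment:
Exponent = (T_ref - T_actual) / 10 = (20 - 27.6) / 10 = -0.76
Q10 factor = 2.5^-0.76 = 0.49839
t_adjusted = 2 * 0.49839 = 1.00 hours

1.00


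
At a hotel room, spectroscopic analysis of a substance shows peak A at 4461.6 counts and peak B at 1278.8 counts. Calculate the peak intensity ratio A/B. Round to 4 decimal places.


Spectral peak ratio:
Peak A = 4461.6 counts
Peak B = 1278.8 counts
Ratio = 4461.6 / 1278.8 = 3.4889

3.4889


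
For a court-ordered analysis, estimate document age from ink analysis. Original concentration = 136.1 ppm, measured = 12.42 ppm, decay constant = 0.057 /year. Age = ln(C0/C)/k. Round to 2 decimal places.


Document age estimation:
C0/C = 136.1 / 12.42 = 10.958132
ln(C0/C) = 2.394082
t = 2.394082 / 0.057 = 42.00 years

42.00


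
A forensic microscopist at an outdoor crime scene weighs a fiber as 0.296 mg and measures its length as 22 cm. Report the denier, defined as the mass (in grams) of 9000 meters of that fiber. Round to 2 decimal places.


Denier calculation:
Mass in grams = 0.296 mg / 1000 = 0.000296 g
Length in meters = 22 cm / 100 = 0.22 m
Linear density = mass / length = 0.000296 / 0.22 = 0.00134545 g/m
Denier = (g/m) * 9000 = 0.00134545 * 9000 = 12.11

12.11


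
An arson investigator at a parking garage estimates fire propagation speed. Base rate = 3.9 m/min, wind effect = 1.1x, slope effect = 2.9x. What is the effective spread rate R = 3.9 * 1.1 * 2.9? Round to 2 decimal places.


Fire spread rate calculation:
R = R0 * wind_factor * slope_factor
= 3.9 * 1.1 * 2.9
= 4.29 * 2.9
= 12.44 m/min

12.44


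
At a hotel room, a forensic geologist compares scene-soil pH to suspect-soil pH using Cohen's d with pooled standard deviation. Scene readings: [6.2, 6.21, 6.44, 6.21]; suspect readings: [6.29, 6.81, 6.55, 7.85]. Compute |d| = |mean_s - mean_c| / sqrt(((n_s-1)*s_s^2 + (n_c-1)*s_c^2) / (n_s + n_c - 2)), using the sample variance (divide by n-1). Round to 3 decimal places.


Pooled-variance Cohen's d for soil pH comparison:
Scene mean = 25.06 / 4 = 6.265
Suspect mean = 27.5 / 4 = 6.875
Scene sample variance s_s^2 = 0.013633
Suspect sample variance s_c^2 = 0.467567
Pooled variance = ((n_s-1)*s_s^2 + (n_c-1)*s_c^2) / (n_s + n_c - 2) = 0.2406
Pooled SD = sqrt(0.2406) = 0.49051
Mean difference = -0.61
|d| = |-0.61| / 0.49051 = 1.244

1.244


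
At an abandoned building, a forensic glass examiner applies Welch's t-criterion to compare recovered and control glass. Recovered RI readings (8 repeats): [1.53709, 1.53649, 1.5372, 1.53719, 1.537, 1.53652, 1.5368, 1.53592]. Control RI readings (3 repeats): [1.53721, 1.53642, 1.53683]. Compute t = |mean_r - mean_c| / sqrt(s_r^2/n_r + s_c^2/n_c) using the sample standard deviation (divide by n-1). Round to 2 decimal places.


Welch's t-criterion for glass RI comparison:
Recovered mean = sum / n_r = 12.29421 / 8 = 1.5367762
Control mean = sum / n_c = 4.61046 / 3 = 1.53682
Recovered sample variance s_r^2 = 1.97227e-07
Control sample variance s_c^2 = 1.561e-07
Welch SE (unpooled) = sqrt(s_r^2/n_r + s_c^2/n_c) = sqrt(2.46533e-08 + 5.20333e-08) = sqrt(7.66866e-08) = 0.000276923
|mean_r - mean_c| = 4.375e-05
t = 4.375e-05 / 0.000276923 = 0.16

0.16


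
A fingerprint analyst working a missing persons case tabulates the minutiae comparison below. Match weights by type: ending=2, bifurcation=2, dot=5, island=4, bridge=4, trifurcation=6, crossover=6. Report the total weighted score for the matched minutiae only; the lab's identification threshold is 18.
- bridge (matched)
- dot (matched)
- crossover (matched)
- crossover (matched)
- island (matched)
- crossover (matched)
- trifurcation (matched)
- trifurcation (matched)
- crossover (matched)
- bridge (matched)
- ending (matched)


Weighted minutiae match score:
  bridge: matched, +4 (running total 4)
  dot: matched, +5 (running total 9)
  crossover: matched, +6 (running total 15)
  crossover: matched, +6 (running total 21)
  island: matched, +4 (running total 25)
  crossover: matched, +6 (running total 31)
  trifurcation: matched, +6 (running total 37)
  trifurcation: matched, +6 (running total 43)
  crossover: matched, +6 (running total 49)
  bridge: matched, +4 (running total 53)
  ending: matched, +2 (running total 55)
Total score = 55
Threshold = 18; verdict = identification

55


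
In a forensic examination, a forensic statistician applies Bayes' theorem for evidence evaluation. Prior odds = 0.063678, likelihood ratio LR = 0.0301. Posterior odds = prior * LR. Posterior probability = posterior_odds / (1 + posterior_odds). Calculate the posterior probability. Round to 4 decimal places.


Bayesian evidence evaluation:
Posterior odds = prior_odds * LR = 0.063678 * 0.0301 = 0.001916708
Posterior probability = posterior_odds / (1 + posterior_odds)
= 0.001916708 / (1 + 0.001916708)
= 0.001916708 / 1.001916708
= 0.0019

0.0019


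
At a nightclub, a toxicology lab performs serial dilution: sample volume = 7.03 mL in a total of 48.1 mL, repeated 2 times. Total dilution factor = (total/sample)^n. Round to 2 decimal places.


Dilution factor calculation:
Single dilution = V_total / V_sample = 48.1 / 7.03 ≈ 6.842105
Number of dilutions = 2
Total DF = (48.1 / 7.03)^2 (full precision, rounded at the end) = 46.81

46.81


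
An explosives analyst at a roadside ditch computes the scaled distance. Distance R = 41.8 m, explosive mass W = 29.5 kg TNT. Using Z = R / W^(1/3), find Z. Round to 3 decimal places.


Scaled distance calculation:
W^(1/3) = 29.5^(1/3) = 3.089873
Z = R / W^(1/3) = 41.8 / 3.089873
Z = 13.528 m/kg^(1/3)

13.528


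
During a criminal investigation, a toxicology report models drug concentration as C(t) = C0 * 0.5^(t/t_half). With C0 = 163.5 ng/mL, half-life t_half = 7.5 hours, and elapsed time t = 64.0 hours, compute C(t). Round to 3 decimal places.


Drug concentration decay:
Number of half-lives = t / t_half = 64.0 / 7.5 = 8.533333
Decay factor = 0.5^8.533333 = 0.00269905
C(t) = 163.5 * 0.00269905 = 0.441 ng/mL

0.441


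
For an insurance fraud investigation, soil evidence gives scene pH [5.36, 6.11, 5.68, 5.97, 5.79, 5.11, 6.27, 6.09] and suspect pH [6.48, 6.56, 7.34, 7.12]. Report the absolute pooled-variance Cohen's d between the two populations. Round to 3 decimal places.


Pooled-variance Cohen's d for soil pH comparison:
Scene mean = 46.38 / 8 = 5.7975
Suspect mean = 27.5 / 4 = 6.875
Scene sample variance s_s^2 = 0.159164
Suspect sample variance s_c^2 = 0.177167
Pooled variance = ((n_s-1)*s_s^2 + (n_c-1)*s_c^2) / (n_s + n_c - 2) = 0.164565
Pooled SD = sqrt(0.164565) = 0.405666
Mean difference = -1.0775
|d| = |-1.0775| / 0.405666 = 2.656

2.656


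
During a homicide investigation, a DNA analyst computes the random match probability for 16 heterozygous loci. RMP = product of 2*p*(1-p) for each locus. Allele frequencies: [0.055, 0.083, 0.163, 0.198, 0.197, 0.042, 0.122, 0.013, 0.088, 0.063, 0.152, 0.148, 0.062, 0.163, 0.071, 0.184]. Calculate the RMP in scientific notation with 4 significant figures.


Computing RMP for 16 loci:
Locus 1: 2 * 0.055 * 0.945 = 0.10395
Locus 2: 2 * 0.083 * 0.917 = 0.152222
Locus 3: 2 * 0.163 * 0.837 = 0.272862
Locus 4: 2 * 0.198 * 0.802 = 0.317592
Locus 5: 2 * 0.197 * 0.803 = 0.316382
Locus 6: 2 * 0.042 * 0.958 = 0.080472
Locus 7: 2 * 0.122 * 0.878 = 0.214232
Locus 8: 2 * 0.013 * 0.987 = 0.025662
Locus 9: 2 * 0.088 * 0.912 = 0.160512
Locus 10: 2 * 0.063 * 0.937 = 0.118062
Locus 11: 2 * 0.152 * 0.848 = 0.257792
Locus 12: 2 * 0.148 * 0.852 = 0.252192
Locus 13: 2 * 0.062 * 0.938 = 0.116312
Locus 14: 2 * 0.163 * 0.837 = 0.272862
Locus 15: 2 * 0.071 * 0.929 = 0.131918
Locus 16: 2 * 0.184 * 0.816 = 0.300288
RMP = 2.973e-13

2.973e-13


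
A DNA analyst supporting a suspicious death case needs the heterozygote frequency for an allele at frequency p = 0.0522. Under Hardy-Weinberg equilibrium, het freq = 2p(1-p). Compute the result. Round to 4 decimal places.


Hardy-Weinberg heterozygote frequency:
q = 1 - p = 1 - 0.0522 = 0.9478
2pq = 2 * 0.0522 * 0.9478 = 0.0990

0.0990


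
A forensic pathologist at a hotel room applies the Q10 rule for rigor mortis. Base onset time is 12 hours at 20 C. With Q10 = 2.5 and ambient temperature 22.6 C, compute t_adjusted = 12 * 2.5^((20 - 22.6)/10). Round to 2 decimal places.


Rigor mortis time adjustment:
Exponent = (T_ref - T_actual) / 10 = (20 - 22.6) / 10 = -0.26
Q10 factor = 2.5^-0.26 = 0.78802
t_adjusted = 12 * 0.78802 = 9.46 hours

9.46


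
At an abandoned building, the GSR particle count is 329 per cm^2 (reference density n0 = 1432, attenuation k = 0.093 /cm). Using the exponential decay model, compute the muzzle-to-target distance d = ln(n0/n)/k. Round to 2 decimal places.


GSR distance calculation:
n0/n = 1432 / 329 = 4.352584
ln(n0/n) = 1.47077
d = 1.47077 / 0.093 = 15.81 cm

15.81


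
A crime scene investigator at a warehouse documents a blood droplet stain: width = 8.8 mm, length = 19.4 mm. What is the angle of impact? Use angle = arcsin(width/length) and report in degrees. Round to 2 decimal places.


Blood spatter impact angle calculation:
width / length = 8.8 / 19.4 = 0.453608
angle = arcsin(0.453608)
angle = 26.98 degrees

26.98


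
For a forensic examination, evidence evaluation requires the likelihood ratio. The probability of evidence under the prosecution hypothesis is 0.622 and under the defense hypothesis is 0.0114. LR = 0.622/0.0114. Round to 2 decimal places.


Likelihood ratio calculation:
LR = P(E|Hp) / P(E|Hd)
LR = 0.622 / 0.0114
LR = 54.56

54.56


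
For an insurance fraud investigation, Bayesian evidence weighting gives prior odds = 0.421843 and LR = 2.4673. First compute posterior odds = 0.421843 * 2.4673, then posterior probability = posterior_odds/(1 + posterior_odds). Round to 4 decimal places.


Bayesian evidence evaluation:
Posterior odds = prior_odds * LR = 0.421843 * 2.4673 = 1.040813
Posterior probability = posterior_odds / (1 + posterior_odds)
= 1.040813 / (1 + 1.040813)
= 1.040813 / 2.040813
= 0.5100

0.5100


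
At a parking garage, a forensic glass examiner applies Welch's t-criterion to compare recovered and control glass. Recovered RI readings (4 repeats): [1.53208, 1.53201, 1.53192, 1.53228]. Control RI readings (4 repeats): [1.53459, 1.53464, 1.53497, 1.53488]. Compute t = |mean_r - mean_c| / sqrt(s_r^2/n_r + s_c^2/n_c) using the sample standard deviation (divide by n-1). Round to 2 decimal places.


Welch's t-criterion for glass RI comparison:
Recovered mean = sum / n_r = 6.12829 / 4 = 1.5320725
Control mean = sum / n_c = 6.13908 / 4 = 1.53477
Recovered sample variance s_r^2 = 2.3425e-08
Control sample variance s_c^2 = 3.38e-08
Welch SE (unpooled) = sqrt(s_r^2/n_r + s_c^2/n_c) = sqrt(5.85625e-09 + 8.45e-09) = sqrt(1.43062e-08) = 0.000119609
|mean_r - mean_c| = 0.0026975
t = 0.0026975 / 0.000119609 = 22.55

22.55


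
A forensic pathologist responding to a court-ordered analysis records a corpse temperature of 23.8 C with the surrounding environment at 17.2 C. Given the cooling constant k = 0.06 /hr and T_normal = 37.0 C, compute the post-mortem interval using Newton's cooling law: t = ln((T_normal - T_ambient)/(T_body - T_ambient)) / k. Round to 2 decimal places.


Using Newton's law of cooling:
t = ln((T_normal - T_ambient) / (T_body - T_ambient)) / k
T_normal - T_ambient = 19.8
T_body - T_ambient = 6.6
Ratio = 3
ln(ratio) = 1.098612
t = 1.098612 / 0.06 = 18.31 hours

18.31


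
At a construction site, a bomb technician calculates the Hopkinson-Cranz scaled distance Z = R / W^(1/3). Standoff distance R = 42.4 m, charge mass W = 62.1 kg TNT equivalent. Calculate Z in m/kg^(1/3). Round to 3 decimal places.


Scaled distance calculation:
W^(1/3) = 62.1^(1/3) = 3.960018
Z = R / W^(1/3) = 42.4 / 3.960018
Z = 10.707 m/kg^(1/3)

10.707


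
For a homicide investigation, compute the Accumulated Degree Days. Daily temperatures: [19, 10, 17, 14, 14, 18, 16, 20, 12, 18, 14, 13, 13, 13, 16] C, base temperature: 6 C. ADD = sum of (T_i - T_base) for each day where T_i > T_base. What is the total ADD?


Computing ADD day by day:
Day 1: max(0, 19 - 6) = 13
Day 2: max(0, 10 - 6) = 4
Day 3: max(0, 17 - 6) = 11
Day 4: max(0, 14 - 6) = 8
Day 5: max(0, 14 - 6) = 8
Day 6: max(0, 18 - 6) = 12
Day 7: max(0, 16 - 6) = 10
Day 8: max(0, 20 - 6) = 14
Day 9: max(0, 12 - 6) = 6
Day 10: max(0, 18 - 6) = 12
Day 11: max(0, 14 - 6) = 8
Day 12: max(0, 13 - 6) = 7
Day 13: max(0, 13 - 6) = 7
Day 14: max(0, 13 - 6) = 7
Day 15: max(0, 16 - 6) = 10
Total ADD = 137

137


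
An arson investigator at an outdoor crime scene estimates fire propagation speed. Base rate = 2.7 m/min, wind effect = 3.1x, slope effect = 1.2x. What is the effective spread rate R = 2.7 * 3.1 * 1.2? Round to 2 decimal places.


Fire spread rate calculation:
R = R0 * wind_factor * slope_factor
= 2.7 * 3.1 * 1.2
= 8.37 * 1.2
= 10.04 m/min

10.04


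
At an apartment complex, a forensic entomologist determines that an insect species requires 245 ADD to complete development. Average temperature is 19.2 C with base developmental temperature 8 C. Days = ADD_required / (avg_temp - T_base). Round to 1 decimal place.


Insect development time:
Effective temperature = avg_temp - T_base = 19.2 - 8 = 11.2 C
Days = ADD / effective_temp = 245 / 11.2 = 21.9 days

21.9


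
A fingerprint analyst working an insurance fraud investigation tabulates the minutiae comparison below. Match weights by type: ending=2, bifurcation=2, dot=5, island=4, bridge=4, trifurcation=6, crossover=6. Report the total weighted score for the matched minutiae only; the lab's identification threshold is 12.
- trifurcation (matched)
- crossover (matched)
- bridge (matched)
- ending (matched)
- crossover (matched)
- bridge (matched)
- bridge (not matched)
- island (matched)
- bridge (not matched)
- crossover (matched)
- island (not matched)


Weighted minutiae match score:
  trifurcation: matched, +6 (running total 6)
  crossover: matched, +6 (running total 12)
  bridge: matched, +4 (running total 16)
  ending: matched, +2 (running total 18)
  crossover: matched, +6 (running total 24)
  bridge: matched, +4 (running total 28)
  bridge: not matched, +0
  island: matched, +4 (running total 32)
  bridge: not matched, +0
  crossover: matched, +6 (running total 38)
  island: not matched, +0
Total score = 38
Threshold = 12; verdict = identification

38


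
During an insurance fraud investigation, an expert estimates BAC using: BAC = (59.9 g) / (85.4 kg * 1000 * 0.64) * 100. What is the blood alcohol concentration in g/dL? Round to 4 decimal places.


Applying the Widmark formula:
BAC = (dose_g / (body_wt * 1000 * r)) * 100
Denominator = 85.4 * 1000 * 0.64 = 54656
BAC = (59.9 / 54656) * 100
BAC = 0.1096 g/dL

0.1096


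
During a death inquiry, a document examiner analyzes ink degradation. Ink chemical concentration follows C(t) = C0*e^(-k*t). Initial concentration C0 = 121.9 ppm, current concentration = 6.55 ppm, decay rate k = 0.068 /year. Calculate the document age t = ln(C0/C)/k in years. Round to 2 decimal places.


Document age estimation:
C0/C = 121.9 / 6.55 = 18.610687
ln(C0/C) = 2.923736
t = 2.923736 / 0.068 = 43.00 years

43.00


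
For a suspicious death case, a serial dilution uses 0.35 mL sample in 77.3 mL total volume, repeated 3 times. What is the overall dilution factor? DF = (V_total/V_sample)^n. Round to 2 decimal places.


Dilution factor calculation:
Single dilution = V_total / V_sample = 77.3 / 0.35 ≈ 220.857143
Number of dilutions = 3
Total DF = (77.3 / 0.35)^3 (full precision, rounded at the end) = 10772942.67

10772942.67


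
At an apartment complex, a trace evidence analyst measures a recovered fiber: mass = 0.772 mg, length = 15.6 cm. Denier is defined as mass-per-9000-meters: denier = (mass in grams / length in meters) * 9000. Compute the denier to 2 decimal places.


Denier calculation:
Mass in grams = 0.772 mg / 1000 = 0.000772 g
Length in meters = 15.6 cm / 100 = 0.156 m
Linear density = mass / length = 0.000772 / 0.156 = 0.00494872 g/m
Denier = (g/m) * 9000 = 0.00494872 * 9000 = 44.54

44.54


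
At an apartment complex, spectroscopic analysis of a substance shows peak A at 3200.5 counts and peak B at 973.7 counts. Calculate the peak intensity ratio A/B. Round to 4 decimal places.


Spectral peak ratio:
Peak A = 3200.5 counts
Peak B = 973.7 counts
Ratio = 3200.5 / 973.7 = 3.2869

3.2869


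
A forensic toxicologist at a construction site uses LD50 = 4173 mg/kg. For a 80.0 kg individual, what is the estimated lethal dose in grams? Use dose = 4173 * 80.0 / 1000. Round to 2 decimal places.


Lethal dose calculation:
Lethal dose = LD50 * body_weight / 1000
= 4173 * 80.0 / 1000
= 333840 / 1000
= 333.84 g

333.84


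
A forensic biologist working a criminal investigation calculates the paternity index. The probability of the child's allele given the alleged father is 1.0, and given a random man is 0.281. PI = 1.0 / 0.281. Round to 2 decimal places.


Paternity Index calculation:
PI = P(allele|father) / P(allele|random)
PI = 1.0 / 0.281
PI = 3.56

3.56


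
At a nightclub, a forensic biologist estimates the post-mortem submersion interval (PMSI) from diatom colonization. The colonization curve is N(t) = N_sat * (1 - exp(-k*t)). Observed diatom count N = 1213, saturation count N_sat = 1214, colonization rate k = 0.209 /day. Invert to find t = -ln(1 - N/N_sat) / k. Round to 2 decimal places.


PMSI from diatom colonization curve:
N / N_sat = 1213 / 1214 = 0.999176
1 - N/N_sat = 0.000824
ln(1 - N/N_sat) = -7.10134
t = -ln(1 - N/N_sat) / k = -(-7.10134) / 0.209 = 33.98 days

33.98


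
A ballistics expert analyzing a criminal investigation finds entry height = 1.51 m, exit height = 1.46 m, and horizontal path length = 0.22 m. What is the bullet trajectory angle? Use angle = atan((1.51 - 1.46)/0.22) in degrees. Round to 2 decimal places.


Bullet trajectory angle:
Height difference = 1.51 - 1.46 = 0.05 m
angle = atan(0.05 / 0.22)
angle = atan(0.227273)
angle = 12.80 degrees

12.80


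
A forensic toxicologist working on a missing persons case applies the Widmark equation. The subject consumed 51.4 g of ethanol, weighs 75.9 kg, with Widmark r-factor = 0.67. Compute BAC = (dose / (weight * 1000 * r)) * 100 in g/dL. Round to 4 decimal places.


Applying the Widmark formula:
BAC = (dose_g / (body_wt * 1000 * r)) * 100
Denominator = 75.9 * 1000 * 0.67 = 50853
BAC = (51.4 / 50853) * 100
BAC = 0.1011 g/dL

0.1011


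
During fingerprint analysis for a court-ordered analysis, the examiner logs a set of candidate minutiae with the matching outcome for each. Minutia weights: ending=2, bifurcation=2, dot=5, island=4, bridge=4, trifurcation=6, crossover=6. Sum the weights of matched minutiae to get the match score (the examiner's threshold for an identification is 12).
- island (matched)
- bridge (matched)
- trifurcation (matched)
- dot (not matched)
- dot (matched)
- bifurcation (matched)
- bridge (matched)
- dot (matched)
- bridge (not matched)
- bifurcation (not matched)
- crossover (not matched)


Weighted minutiae match score:
  island: matched, +4 (running total 4)
  bridge: matched, +4 (running total 8)
  trifurcation: matched, +6 (running total 14)
  dot: not matched, +0
  dot: matched, +5 (running total 19)
  bifurcation: matched, +2 (running total 21)
  bridge: matched, +4 (running total 25)
  dot: matched, +5 (running total 30)
  bridge: not matched, +0
  bifurcation: not matched, +0
  crossover: not matched, +0
Total score = 30
Threshold = 12; verdict = identification

30


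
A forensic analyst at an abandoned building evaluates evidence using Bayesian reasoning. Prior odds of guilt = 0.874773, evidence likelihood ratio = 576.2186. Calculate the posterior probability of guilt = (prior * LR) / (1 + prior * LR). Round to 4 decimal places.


Bayesian evidence evaluation:
Posterior odds = prior_odds * LR = 0.874773 * 576.2186 = 504.0605
Posterior probability = posterior_odds / (1 + posterior_odds)
= 504.0605 / (1 + 504.0605)
= 504.0605 / 505.0605
= 0.9980

0.9980


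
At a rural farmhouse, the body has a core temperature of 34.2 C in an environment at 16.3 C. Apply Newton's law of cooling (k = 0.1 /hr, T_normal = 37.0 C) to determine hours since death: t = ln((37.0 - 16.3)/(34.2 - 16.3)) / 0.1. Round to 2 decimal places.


Using Newton's law of cooling:
t = ln((T_normal - T_ambient) / (T_body - T_ambient)) / k
T_normal - T_ambient = 20.7
T_body - T_ambient = 17.9
Ratio = 1.156425
ln(ratio) = 0.145333
t = 0.145333 / 0.1 = 1.45 hours

1.45


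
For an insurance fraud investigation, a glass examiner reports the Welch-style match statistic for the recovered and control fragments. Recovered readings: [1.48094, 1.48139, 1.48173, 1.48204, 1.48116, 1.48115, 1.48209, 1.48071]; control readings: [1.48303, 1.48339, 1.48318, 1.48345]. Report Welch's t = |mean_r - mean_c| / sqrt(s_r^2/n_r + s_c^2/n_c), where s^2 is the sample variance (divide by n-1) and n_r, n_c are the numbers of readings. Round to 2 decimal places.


Welch's t-criterion for glass RI comparison:
Recovered mean = sum / n_r = 11.85121 / 8 = 1.4814013
Control mean = sum / n_c = 5.93305 / 4 = 1.4832625
Recovered sample variance s_r^2 = 2.57498e-07
Control sample variance s_c^2 = 3.7425e-08
Welch SE (unpooled) = sqrt(s_r^2/n_r + s_c^2/n_c) = sqrt(3.21873e-08 + 9.35625e-09) = sqrt(4.15436e-08) = 0.000203822
|mean_r - mean_c| = 0.00186125
t = 0.00186125 / 0.000203822 = 9.13

9.13


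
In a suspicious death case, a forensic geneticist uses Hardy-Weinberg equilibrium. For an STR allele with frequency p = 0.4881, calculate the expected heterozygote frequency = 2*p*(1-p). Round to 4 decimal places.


Hardy-Weinberg heterozygote frequency:
q = 1 - p = 1 - 0.4881 = 0.5119
2pq = 2 * 0.4881 * 0.5119 = 0.4997

0.4997


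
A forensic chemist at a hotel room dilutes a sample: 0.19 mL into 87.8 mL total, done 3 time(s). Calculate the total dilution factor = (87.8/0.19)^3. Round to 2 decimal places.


Dilution factor calculation:
Single dilution = V_total / V_sample = 87.8 / 0.19 ≈ 462.105263
Number of dilutions = 3
Total DF = (87.8 / 0.19)^3 (full precision, rounded at the end) = 98678546.73

98678546.73


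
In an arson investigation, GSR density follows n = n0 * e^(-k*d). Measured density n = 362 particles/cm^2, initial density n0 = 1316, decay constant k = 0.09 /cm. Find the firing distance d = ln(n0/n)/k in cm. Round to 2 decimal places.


GSR distance calculation:
n0/n = 1316 / 362 = 3.635359
ln(n0/n) = 1.290708
d = 1.290708 / 0.09 = 14.34 cm

14.34


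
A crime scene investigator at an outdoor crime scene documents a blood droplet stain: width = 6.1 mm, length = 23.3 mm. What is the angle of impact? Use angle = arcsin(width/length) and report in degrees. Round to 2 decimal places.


Blood spatter impact angle calculation:
width / length = 6.1 / 23.3 = 0.261803
angle = arcsin(0.261803)
angle = 15.18 degrees

15.18


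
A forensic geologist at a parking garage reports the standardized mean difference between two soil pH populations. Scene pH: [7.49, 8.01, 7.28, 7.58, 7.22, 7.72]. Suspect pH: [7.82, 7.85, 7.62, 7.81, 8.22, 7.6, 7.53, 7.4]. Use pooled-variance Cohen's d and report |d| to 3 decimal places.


Pooled-variance Cohen's d for soil pH comparison:
Scene mean = 45.3 / 6 = 7.55
Suspect mean = 61.85 / 8 = 7.73125
Scene sample variance s_s^2 = 0.08536
Suspect sample variance s_c^2 = 0.063841
Pooled variance = ((n_s-1)*s_s^2 + (n_c-1)*s_c^2) / (n_s + n_c - 2) = 0.072807
Pooled SD = sqrt(0.072807) = 0.269828
Mean difference = -0.18125
|d| = |-0.18125| / 0.269828 = 0.672

0.672


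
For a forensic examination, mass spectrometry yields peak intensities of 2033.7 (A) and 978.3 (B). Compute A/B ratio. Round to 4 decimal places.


Spectral peak ratio:
Peak A = 2033.7 counts
Peak B = 978.3 counts
Ratio = 2033.7 / 978.3 = 2.0788

2.0788


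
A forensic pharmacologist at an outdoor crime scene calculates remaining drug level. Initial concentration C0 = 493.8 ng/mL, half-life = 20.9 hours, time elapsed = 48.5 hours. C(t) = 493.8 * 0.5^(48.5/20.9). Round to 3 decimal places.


Drug concentration decay:
Number of half-lives = t / t_half = 48.5 / 20.9 = 2.320574
Decay factor = 0.5^2.320574 = 0.20018781
C(t) = 493.8 * 0.20018781 = 98.853 ng/mL

98.853


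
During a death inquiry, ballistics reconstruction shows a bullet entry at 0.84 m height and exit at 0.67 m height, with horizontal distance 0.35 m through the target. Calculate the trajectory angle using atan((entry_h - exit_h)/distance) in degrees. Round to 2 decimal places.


Bullet trajectory angle:
Height difference = 0.84 - 0.67 = 0.17 m
angle = atan(0.17 / 0.35)
angle = atan(0.485714)
angle = 25.91 degrees

25.91


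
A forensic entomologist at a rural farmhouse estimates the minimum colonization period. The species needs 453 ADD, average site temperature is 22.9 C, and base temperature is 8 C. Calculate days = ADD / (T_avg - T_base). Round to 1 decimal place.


Insect development time:
Effective temperature = avg_temp - T_base = 22.9 - 8 = 14.9 C
Days = ADD / effective_temp = 453 / 14.9 = 30.4 days

30.4
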